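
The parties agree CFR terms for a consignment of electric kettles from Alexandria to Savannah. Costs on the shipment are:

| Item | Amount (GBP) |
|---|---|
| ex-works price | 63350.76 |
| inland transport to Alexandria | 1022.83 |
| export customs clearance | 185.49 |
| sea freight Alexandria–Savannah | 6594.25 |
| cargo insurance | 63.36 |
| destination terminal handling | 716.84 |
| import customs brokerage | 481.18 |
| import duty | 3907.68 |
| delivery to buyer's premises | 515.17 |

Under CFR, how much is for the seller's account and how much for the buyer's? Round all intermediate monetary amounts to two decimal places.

Seller: GBP 71153.33; buyer: GBP 5684.23

CFR: the seller pays costs through ocean freight to the destination port, but not insurance.
Seller's account: goods 63350.76 + inland to port 1022.83 + export clearance 185.49 + freight 6594.25 = 71153.33
Buyer's account: insurance 63.36 + destination terminal 716.84 + brokerage 481.18 + duty 3907.68 + delivery 515.17 = 5684.23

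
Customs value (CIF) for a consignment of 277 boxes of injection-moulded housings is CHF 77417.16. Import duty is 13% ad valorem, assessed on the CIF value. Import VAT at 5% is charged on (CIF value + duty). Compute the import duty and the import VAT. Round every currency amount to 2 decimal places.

Import duty = 77417.16 × 13% = 10064.23
VAT base = CIF + duty = 77417.16 + 10064.23 = 87481.39
Import VAT = 87481.39 × 5% = 4374.07

Import duty: CHF 10064.23; import VAT: CHF 4374.07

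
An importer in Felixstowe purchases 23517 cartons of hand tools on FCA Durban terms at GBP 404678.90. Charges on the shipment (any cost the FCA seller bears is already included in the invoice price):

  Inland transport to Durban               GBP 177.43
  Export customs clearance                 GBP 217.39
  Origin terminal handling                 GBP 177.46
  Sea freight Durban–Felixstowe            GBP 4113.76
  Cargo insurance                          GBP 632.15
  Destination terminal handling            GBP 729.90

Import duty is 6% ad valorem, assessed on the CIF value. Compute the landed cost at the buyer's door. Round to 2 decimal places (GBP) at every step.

Total landed cost: GBP 434908.31

FCA: the seller delivers export-cleared goods to the carrier; the buyer bears costs from that point.
Already in the invoice (seller's account under FCA): inland to port, export clearance — exclude.
CIF value = FCA price + origin terminal + freight + insurance = 404678.90 + 177.46 + 4113.76 + 632.15 = 409602.27
Import duty = 409602.27 × 6% = 24576.14
Buyer bears: origin terminal 177.46 + freight 4113.76 + insurance 632.15 + destination terminal 729.90 + duty 24576.14 = 30229.41
Landed cost = invoice 404678.90 + 30229.41 = 434908.31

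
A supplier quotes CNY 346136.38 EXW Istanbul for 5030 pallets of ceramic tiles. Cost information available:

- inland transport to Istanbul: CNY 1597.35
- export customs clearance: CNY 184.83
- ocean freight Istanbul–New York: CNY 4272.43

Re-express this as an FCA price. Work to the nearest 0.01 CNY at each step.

Not relevant to the conversion: freight — on the buyer under both terms; not part of either seller's price.
From EXW to FCA, the seller additionally bears: inland to port, export clearance.
FCA price = 346136.38 + 1597.35 + 184.83 = 347918.56

FCA price: CNY 347918.56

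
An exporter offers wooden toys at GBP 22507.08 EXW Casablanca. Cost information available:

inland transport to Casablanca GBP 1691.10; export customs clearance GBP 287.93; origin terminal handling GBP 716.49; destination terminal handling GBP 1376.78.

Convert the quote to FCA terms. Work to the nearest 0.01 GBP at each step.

FCA price: GBP 24486.11

Not relevant to the conversion: origin terminal, destination terminal — on the buyer under both terms; not part of either seller's price.
From EXW to FCA, the seller additionally bears: inland to port, export clearance.
FCA price = 22507.08 + 1691.10 + 287.93 = 24486.11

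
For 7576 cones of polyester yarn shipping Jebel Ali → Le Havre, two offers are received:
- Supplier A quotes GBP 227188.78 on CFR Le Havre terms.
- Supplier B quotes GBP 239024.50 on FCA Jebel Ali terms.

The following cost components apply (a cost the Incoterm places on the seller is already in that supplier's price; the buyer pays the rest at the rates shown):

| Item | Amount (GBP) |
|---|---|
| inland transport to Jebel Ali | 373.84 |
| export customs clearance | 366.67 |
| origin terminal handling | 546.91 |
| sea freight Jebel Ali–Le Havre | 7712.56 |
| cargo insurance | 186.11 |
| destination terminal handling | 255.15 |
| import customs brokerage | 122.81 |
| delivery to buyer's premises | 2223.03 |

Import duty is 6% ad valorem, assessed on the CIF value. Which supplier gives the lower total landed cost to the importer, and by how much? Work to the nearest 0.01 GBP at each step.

Supplier A (CFR):
CIF value = CFR price + insurance = 227188.78 + 186.11 = 227374.89
Import duty = 227374.89 × 6% = 13642.49
Buyer bears (A): 186.11 + 255.15 + 122.81 + 2223.03 = 2787.10
Landed cost (A) = invoice 227188.78 + 2787.10 + duty 13642.49 = 243618.37
Supplier B (FCA):
CIF value = FCA price + origin terminal + freight + insurance = 239024.50 + 546.91 + 7712.56 + 186.11 = 247470.08
Import duty = 247470.08 × 6% = 14848.20
Buyer bears (B): 546.91 + 7712.56 + 186.11 + 255.15 + 122.81 + 2223.03 = 11046.57
Landed cost (B) = invoice 239024.50 + 11046.57 + duty 14848.20 = 264919.27
Difference = |243618.37 − 264919.27| = 21300.90

Supplier A is cheaper by GBP 21300.90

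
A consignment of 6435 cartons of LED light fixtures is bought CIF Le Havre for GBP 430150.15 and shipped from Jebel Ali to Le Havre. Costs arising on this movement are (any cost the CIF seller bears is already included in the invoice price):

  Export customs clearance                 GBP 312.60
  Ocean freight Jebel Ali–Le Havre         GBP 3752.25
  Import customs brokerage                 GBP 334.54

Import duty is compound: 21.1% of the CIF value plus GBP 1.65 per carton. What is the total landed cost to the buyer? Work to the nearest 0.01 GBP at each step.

CIF: the seller pays costs through ocean freight and marine insurance to the destination port.
Already in the invoice (seller's account under CIF): export clearance, freight — exclude.
The CIF price already equals the CIF value: 430150.15
Ad valorem component: 430150.15 × 21.1% = 90761.68
Specific component: 6435 × 1.65 = 10617.75
Import duty = 90761.68 + 10617.75 = 101379.43
Buyer bears: brokerage 334.54 + duty 101379.43 = 101713.97
Landed cost = invoice 430150.15 + 101713.97 = 531864.12

Total landed cost: GBP 531864.12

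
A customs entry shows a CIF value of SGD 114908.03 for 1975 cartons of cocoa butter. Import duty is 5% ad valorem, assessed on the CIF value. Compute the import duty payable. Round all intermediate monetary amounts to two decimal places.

Import duty = 114908.03 × 5% = 5745.40

Import duty: SGD 5745.40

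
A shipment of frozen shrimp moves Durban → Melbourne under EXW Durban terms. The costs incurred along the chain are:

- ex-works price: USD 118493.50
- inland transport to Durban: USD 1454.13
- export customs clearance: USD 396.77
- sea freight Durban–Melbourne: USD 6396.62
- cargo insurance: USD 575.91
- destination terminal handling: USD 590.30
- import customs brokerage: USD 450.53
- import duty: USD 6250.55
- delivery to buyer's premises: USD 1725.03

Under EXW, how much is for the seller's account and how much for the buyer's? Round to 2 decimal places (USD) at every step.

EXW: the seller makes goods available at their premises; the buyer bears all onward costs.
Seller's account: goods 118493.50 = 118493.50
Buyer's account: inland to port 1454.13 + export clearance 396.77 + freight 6396.62 + insurance 575.91 + destination terminal 590.30 + brokerage 450.53 + duty 6250.55 + delivery 1725.03 = 17839.84

Seller: USD 118493.50; buyer: USD 17839.84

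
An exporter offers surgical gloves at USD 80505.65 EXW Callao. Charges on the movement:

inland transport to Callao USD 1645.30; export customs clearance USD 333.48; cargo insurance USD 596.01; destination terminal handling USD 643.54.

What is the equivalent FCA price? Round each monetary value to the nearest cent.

FCA price: USD 82484.43

Not relevant to the conversion: destination terminal, insurance — on the buyer under both terms; not part of either seller's price.
From EXW to FCA, the seller additionally bears: inland to port, export clearance.
FCA price = 80505.65 + 1645.30 + 333.48 = 82484.43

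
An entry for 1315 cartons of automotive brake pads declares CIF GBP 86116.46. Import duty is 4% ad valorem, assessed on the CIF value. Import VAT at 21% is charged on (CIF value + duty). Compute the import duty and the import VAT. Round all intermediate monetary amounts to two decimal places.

Import duty: GBP 3444.66; import VAT: GBP 18807.84

Import duty = 86116.46 × 4% = 3444.66
VAT base = CIF + duty = 86116.46 + 3444.66 = 89561.12
Import VAT = 89561.12 × 21% = 18807.84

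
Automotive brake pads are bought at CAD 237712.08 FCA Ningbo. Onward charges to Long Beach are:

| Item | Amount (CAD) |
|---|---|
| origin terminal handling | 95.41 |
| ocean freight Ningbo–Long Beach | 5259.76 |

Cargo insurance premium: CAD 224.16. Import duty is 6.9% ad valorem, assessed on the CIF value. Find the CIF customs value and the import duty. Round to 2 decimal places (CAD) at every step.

CIF = FCA price + pre-shipment costs + freight + insurance
CIF = 237712.08 + 95.41 + 5259.76 + 224.16 = 243291.41
Import duty = 243291.41 × 6.9% = 16787.11

CIF value: CAD 243291.41; import duty: CAD 16787.11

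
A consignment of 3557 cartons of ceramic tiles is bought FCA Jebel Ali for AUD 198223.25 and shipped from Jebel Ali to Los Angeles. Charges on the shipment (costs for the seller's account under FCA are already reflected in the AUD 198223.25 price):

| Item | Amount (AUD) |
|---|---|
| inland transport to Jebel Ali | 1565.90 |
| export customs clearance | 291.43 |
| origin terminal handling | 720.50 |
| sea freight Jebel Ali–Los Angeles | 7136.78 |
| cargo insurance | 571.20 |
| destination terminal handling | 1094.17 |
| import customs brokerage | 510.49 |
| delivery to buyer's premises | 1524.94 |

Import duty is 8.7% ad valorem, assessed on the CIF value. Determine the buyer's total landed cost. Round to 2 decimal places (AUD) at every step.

FCA: the seller delivers export-cleared goods to the carrier; the buyer bears costs from that point.
Already in the invoice (seller's account under FCA): inland to port, export clearance — exclude.
CIF value = FCA price + origin terminal + freight + insurance = 198223.25 + 720.50 + 7136.78 + 571.20 = 206651.73
Import duty = 206651.73 × 8.7% = 17978.70
Buyer bears: origin terminal 720.50 + freight 7136.78 + insurance 571.20 + destination terminal 1094.17 + brokerage 510.49 + delivery 1524.94 + duty 17978.70 = 29536.78
Landed cost = invoice 198223.25 + 29536.78 = 227760.03

Total landed cost: AUD 227760.03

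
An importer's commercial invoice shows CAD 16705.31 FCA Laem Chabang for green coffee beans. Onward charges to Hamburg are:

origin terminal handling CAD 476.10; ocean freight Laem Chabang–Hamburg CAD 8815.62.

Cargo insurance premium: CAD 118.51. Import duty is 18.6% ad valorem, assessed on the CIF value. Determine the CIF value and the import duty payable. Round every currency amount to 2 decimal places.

CIF value: CAD 26115.54; import duty: CAD 4857.49

CIF = FCA price + pre-shipment costs + freight + insurance
CIF = 16705.31 + 476.10 + 8815.62 + 118.51 = 26115.54
Import duty = 26115.54 × 18.6% = 4857.49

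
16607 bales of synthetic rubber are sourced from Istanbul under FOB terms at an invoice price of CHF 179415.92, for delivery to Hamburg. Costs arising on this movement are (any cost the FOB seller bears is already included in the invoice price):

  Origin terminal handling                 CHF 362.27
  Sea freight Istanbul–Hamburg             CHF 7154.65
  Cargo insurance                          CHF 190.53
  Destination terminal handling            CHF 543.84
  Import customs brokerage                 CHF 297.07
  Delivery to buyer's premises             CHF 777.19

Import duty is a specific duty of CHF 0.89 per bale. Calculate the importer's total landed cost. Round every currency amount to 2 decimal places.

Total landed cost: CHF 203159.43

FOB: the seller bears costs until goods are on board at the origin port; the buyer bears freight, insurance and all costs thereafter.
Already in the invoice (seller's account under FOB): origin terminal — exclude.
CIF value = FOB price + freight + insurance = 179415.92 + 7154.65 + 190.53 = 186761.10
Import duty = 16607 × 0.89 = 14780.23
Buyer bears: freight 7154.65 + insurance 190.53 + destination terminal 543.84 + brokerage 297.07 + delivery 777.19 + duty 14780.23 = 23743.51
Landed cost = invoice 179415.92 + 23743.51 = 203159.43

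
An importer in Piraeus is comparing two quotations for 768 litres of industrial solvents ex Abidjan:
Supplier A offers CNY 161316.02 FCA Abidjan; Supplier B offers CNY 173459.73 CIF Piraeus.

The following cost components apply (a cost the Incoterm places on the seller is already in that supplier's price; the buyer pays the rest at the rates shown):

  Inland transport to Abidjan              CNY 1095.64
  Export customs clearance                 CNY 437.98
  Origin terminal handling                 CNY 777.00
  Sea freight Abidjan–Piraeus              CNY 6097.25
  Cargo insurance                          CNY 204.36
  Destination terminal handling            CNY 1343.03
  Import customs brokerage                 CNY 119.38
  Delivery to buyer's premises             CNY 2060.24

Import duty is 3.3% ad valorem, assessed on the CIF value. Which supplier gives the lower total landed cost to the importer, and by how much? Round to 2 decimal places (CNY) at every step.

Supplier A (FCA):
CIF value = FCA price + origin terminal + freight + insurance = 161316.02 + 777.00 + 6097.25 + 204.36 = 168394.63
Import duty = 168394.63 × 3.3% = 5557.02
Buyer bears (A): 777.00 + 6097.25 + 204.36 + 1343.03 + 119.38 + 2060.24 = 10601.26
Landed cost (A) = invoice 161316.02 + 10601.26 + duty 5557.02 = 177474.30
Supplier B (CIF):
The CIF price already equals the CIF value: 173459.73
Import duty = 173459.73 × 3.3% = 5724.17
Buyer bears (B): 1343.03 + 119.38 + 2060.24 = 3522.65
Landed cost (B) = invoice 173459.73 + 3522.65 + duty 5724.17 = 182706.55
Difference = |177474.30 − 182706.55| = 5232.25

Supplier A is cheaper by CNY 5232.25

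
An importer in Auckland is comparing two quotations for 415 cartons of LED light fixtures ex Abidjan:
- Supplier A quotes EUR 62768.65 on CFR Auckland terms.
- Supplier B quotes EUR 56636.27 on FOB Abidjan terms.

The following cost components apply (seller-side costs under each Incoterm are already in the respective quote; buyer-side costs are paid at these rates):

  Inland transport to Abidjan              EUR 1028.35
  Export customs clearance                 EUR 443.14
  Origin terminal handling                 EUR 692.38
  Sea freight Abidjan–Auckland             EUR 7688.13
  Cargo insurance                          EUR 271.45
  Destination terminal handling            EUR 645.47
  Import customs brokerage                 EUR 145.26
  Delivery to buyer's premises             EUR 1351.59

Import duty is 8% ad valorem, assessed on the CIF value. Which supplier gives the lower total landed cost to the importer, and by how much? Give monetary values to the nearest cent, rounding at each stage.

Supplier A is cheaper by EUR 1680.21

Supplier A (CFR):
CIF value = CFR price + insurance = 62768.65 + 271.45 = 63040.10
Import duty = 63040.10 × 8% = 5043.21
Buyer bears (A): 271.45 + 645.47 + 145.26 + 1351.59 = 2413.77
Landed cost (A) = invoice 62768.65 + 2413.77 + duty 5043.21 = 70225.63
Supplier B (FOB):
CIF value = FOB price + freight + insurance = 56636.27 + 7688.13 + 271.45 = 64595.85
Import duty = 64595.85 × 8% = 5167.67
Buyer bears (B): 7688.13 + 271.45 + 645.47 + 145.26 + 1351.59 = 10101.90
Landed cost (B) = invoice 56636.27 + 10101.90 + duty 5167.67 = 71905.84
Difference = |70225.63 − 71905.84| = 1680.21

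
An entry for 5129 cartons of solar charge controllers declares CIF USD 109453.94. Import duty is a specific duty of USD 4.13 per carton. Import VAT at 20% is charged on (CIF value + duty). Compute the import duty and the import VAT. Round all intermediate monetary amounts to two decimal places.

Import duty = 5129 × 4.13 = 21182.77
VAT base = CIF + duty = 109453.94 + 21182.77 = 130636.71
Import VAT = 130636.71 × 20% = 26127.34

Import duty: USD 21182.77; import VAT: USD 26127.34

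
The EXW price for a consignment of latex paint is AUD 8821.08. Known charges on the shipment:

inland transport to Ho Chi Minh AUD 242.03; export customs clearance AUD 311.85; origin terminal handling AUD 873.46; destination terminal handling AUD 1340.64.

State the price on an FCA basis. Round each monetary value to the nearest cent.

Not relevant to the conversion: destination terminal, origin terminal — on the buyer under both terms; not part of either seller's price.
From EXW to FCA, the seller additionally bears: inland to port, export clearance.
FCA price = 8821.08 + 242.03 + 311.85 = 9374.96

FCA price: AUD 9374.96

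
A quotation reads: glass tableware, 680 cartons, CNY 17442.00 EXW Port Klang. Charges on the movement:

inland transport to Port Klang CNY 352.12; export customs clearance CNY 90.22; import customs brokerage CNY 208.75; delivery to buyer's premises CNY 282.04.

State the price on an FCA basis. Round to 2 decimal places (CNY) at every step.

Not relevant to the conversion: brokerage, delivery — on the buyer under both terms; not part of either seller's price.
From EXW to FCA, the seller additionally bears: inland to port, export clearance.
FCA price = 17442.00 + 352.12 + 90.22 = 17884.34

FCA price: CNY 17884.34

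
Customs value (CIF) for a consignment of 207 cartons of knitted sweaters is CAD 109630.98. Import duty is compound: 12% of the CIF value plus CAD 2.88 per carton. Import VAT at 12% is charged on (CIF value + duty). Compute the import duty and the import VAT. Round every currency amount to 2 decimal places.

Import duty: CAD 13751.88; import VAT: CAD 14805.94

Ad valorem component: 109630.98 × 12% = 13155.72
Specific component: 207 × 2.88 = 596.16
Import duty = 13155.72 + 596.16 = 13751.88
VAT base = CIF + duty = 109630.98 + 13751.88 = 123382.86
Import VAT = 123382.86 × 12% = 14805.94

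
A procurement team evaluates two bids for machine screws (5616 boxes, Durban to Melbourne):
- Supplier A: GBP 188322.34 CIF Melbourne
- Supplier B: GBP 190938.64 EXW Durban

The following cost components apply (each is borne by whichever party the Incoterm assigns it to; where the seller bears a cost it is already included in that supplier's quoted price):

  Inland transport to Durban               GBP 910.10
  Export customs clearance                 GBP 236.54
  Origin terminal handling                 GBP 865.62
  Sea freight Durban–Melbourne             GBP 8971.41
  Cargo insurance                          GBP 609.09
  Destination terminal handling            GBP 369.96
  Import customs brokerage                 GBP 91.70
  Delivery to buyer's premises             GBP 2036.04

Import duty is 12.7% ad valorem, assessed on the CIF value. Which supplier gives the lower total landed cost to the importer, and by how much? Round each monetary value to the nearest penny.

Supplier A (CIF):
The CIF price already equals the CIF value: 188322.34
Import duty = 188322.34 × 12.7% = 23916.94
Buyer bears (A): 369.96 + 91.70 + 2036.04 = 2497.70
Landed cost (A) = invoice 188322.34 + 2497.70 + duty 23916.94 = 214736.98
Supplier B (EXW):
CIF value = EXW price + inland to port + export clearance + origin terminal + freight + insurance = 190938.64 + 910.10 + 236.54 + 865.62 + 8971.41 + 609.09 = 202531.40
Import duty = 202531.40 × 12.7% = 25721.49
Buyer bears (B): 910.10 + 236.54 + 865.62 + 8971.41 + 609.09 + 369.96 + 91.70 + 2036.04 = 14090.46
Landed cost (B) = invoice 190938.64 + 14090.46 + duty 25721.49 = 230750.59
Difference = |214736.98 − 230750.59| = 16013.61

Supplier A is cheaper by GBP 16013.61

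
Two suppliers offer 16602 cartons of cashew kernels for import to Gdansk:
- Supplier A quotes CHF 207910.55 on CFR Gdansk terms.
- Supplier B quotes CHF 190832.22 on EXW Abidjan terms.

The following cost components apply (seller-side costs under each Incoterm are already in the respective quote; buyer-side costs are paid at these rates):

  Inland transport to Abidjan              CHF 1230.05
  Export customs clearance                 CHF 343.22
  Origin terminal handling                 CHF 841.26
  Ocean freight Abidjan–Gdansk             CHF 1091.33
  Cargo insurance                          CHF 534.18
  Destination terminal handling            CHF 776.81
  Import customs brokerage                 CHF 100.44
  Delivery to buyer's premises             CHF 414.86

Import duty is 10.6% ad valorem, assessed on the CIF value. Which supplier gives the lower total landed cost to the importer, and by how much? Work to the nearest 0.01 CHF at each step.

Supplier B is cheaper by CHF 15011.15

Supplier A (CFR):
CIF value = CFR price + insurance = 207910.55 + 534.18 = 208444.73
Import duty = 208444.73 × 10.6% = 22095.14
Buyer bears (A): 534.18 + 776.81 + 100.44 + 414.86 = 1826.29
Landed cost (A) = invoice 207910.55 + 1826.29 + duty 22095.14 = 231831.98
Supplier B (EXW):
CIF value = EXW price + inland to port + export clearance + origin terminal + freight + insurance = 190832.22 + 1230.05 + 343.22 + 841.26 + 1091.33 + 534.18 = 194872.26
Import duty = 194872.26 × 10.6% = 20656.46
Buyer bears (B): 1230.05 + 343.22 + 841.26 + 1091.33 + 534.18 + 776.81 + 100.44 + 414.86 = 5332.15
Landed cost (B) = invoice 190832.22 + 5332.15 + duty 20656.46 = 216820.83
Difference = |231831.98 − 216820.83| = 15011.15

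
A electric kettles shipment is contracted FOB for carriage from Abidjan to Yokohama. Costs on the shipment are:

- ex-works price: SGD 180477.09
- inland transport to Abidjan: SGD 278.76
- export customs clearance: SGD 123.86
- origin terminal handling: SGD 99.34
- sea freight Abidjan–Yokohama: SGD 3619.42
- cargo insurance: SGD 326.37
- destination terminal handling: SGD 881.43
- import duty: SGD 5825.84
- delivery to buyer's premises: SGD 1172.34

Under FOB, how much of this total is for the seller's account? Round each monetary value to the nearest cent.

Seller's account: SGD 180979.05

FOB: the seller bears costs until goods are on board at the origin port; the buyer bears freight, insurance and all costs thereafter.
Seller's account: goods 180477.09 + inland to port 278.76 + export clearance 123.86 + origin terminal 99.34 = 180979.05
Buyer's account: freight 3619.42 + insurance 326.37 + destination terminal 881.43 + duty 5825.84 + delivery 1172.34 = 11825.40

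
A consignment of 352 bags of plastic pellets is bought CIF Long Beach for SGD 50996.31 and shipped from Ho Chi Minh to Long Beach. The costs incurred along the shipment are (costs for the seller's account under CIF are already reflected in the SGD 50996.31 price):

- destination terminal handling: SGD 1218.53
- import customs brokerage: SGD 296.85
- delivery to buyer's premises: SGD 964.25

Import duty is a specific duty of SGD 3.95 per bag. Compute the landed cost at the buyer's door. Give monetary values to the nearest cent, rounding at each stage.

CIF: the seller pays costs through ocean freight and marine insurance to the destination port.
The CIF price already equals the CIF value: 50996.31
Import duty = 352 × 3.95 = 1390.40
Buyer bears: destination terminal 1218.53 + brokerage 296.85 + delivery 964.25 + duty 1390.40 = 3870.03
Landed cost = invoice 50996.31 + 3870.03 = 54866.34

Total landed cost: SGD 54866.34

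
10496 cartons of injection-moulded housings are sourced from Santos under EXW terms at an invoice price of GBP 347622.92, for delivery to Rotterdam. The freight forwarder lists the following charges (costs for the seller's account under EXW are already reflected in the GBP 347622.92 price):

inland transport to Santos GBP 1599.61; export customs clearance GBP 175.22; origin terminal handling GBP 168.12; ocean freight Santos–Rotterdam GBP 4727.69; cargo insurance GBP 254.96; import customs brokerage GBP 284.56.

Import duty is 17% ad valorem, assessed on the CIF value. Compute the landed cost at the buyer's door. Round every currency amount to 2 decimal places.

Total landed cost: GBP 415106.33

EXW: the seller makes goods available at their premises; the buyer bears all onward costs.
CIF value = EXW price + inland to port + export clearance + origin terminal + freight + insurance = 347622.92 + 1599.61 + 175.22 + 168.12 + 4727.69 + 254.96 = 354548.52
Import duty = 354548.52 × 17% = 60273.25
Buyer bears: inland to port 1599.61 + export clearance 175.22 + origin terminal 168.12 + freight 4727.69 + insurance 254.96 + brokerage 284.56 + duty 60273.25 = 67483.41
Landed cost = invoice 347622.92 + 67483.41 = 415106.33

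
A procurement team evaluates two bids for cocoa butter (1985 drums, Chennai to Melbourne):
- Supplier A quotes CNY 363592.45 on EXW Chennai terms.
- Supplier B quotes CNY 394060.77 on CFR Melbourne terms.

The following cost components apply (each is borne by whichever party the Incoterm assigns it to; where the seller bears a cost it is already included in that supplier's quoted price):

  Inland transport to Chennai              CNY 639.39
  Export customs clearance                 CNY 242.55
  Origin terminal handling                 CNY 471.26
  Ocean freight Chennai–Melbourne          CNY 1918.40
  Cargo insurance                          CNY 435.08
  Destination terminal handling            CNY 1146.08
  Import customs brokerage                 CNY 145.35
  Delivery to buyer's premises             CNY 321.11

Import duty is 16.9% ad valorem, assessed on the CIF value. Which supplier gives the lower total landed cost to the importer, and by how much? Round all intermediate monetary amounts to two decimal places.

Supplier A (EXW):
CIF value = EXW price + inland to port + export clearance + origin terminal + freight + insurance = 363592.45 + 639.39 + 242.55 + 471.26 + 1918.40 + 435.08 = 367299.13
Import duty = 367299.13 × 16.9% = 62073.55
Buyer bears (A): 639.39 + 242.55 + 471.26 + 1918.40 + 435.08 + 1146.08 + 145.35 + 321.11 = 5319.22
Landed cost (A) = invoice 363592.45 + 5319.22 + duty 62073.55 = 430985.22
Supplier B (CFR):
CIF value = CFR price + insurance = 394060.77 + 435.08 = 394495.85
Import duty = 394495.85 × 16.9% = 66669.80
Buyer bears (B): 435.08 + 1146.08 + 145.35 + 321.11 = 2047.62
Landed cost (B) = invoice 394060.77 + 2047.62 + duty 66669.80 = 462778.19
Difference = |430985.22 − 462778.19| = 31792.97

Supplier A is cheaper by CNY 31792.97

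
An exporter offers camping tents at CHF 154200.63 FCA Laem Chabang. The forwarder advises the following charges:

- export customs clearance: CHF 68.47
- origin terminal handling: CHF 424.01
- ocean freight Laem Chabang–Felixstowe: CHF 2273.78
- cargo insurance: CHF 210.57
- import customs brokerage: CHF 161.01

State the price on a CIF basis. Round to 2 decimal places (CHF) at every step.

CIF price: CHF 157108.99

Not relevant to the conversion: export clearance — on the seller under both FCA and CIF; already in the FCA price and stays in the CIF price. brokerage — on the buyer under both terms; not part of either seller's price.
From FCA to CIF, the seller additionally bears: origin terminal, freight, insurance.
CIF price = 154200.63 + 424.01 + 2273.78 + 210.57 = 157108.99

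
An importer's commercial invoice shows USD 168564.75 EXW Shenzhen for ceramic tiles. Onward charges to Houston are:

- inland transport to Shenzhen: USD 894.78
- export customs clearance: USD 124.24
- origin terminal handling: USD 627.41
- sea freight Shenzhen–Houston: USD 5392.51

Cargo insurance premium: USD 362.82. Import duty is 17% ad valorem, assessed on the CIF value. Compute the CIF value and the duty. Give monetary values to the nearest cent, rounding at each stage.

CIF value: USD 175966.51; import duty: USD 29914.31

CIF = EXW price + pre-shipment costs + freight + insurance
CIF = 168564.75 + 894.78 + 124.24 + 627.41 + 5392.51 + 362.82 = 175966.51
Import duty = 175966.51 × 17% = 29914.31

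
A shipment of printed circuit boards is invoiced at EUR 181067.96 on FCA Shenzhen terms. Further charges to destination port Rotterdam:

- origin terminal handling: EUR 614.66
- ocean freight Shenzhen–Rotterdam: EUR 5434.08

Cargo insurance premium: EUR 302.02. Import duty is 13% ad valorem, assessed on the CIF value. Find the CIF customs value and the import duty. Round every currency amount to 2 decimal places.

CIF = FCA price + pre-shipment costs + freight + insurance
CIF = 181067.96 + 614.66 + 5434.08 + 302.02 = 187418.72
Import duty = 187418.72 × 13% = 24364.43

CIF value: EUR 187418.72; import duty: EUR 24364.43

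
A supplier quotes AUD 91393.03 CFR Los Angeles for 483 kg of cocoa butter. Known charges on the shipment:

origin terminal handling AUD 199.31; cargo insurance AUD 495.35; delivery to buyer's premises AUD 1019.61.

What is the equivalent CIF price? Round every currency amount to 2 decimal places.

CIF price: AUD 91888.38

Not relevant to the conversion: origin terminal — on the seller under both CFR and CIF; already in the CFR price and stays in the CIF price. delivery — on the buyer under both terms; not part of either seller's price.
From CFR to CIF, the seller additionally bears: insurance.
CIF price = 91393.03 + 495.35 = 91888.38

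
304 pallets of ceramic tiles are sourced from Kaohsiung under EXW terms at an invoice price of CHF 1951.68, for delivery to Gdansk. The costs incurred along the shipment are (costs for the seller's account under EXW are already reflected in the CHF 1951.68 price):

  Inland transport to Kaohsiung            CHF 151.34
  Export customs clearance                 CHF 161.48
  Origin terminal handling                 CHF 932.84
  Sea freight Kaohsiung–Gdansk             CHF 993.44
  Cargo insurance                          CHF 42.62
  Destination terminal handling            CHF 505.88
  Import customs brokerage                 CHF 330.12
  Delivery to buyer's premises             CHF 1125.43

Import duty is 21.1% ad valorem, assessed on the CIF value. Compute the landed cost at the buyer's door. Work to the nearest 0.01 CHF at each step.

Total landed cost: CHF 7088.08

EXW: the seller makes goods available at their premises; the buyer bears all onward costs.
CIF value = EXW price + inland to port + export clearance + origin terminal + freight + insurance = 1951.68 + 151.34 + 161.48 + 932.84 + 993.44 + 42.62 = 4233.40
Import duty = 4233.40 × 21.1% = 893.25
Buyer bears: inland to port 151.34 + export clearance 161.48 + origin terminal 932.84 + freight 993.44 + insurance 42.62 + destination terminal 505.88 + brokerage 330.12 + delivery 1125.43 + duty 893.25 = 5136.40
Landed cost = invoice 1951.68 + 5136.40 = 7088.08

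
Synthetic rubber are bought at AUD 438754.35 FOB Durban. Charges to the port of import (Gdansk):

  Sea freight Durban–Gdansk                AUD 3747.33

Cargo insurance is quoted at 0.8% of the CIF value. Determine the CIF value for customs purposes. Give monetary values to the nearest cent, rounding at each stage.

Let C be the CIF value. C = FOB price + freight + 0.8% × C
C − 0.8% × C = 438754.35 + 3747.33
0.992 × C = 442501.68
C = 442501.68 / 0.992 = 446070.24
Insurance premium = 0.8% × 446070.24 = 3568.56

CIF value: AUD 446070.24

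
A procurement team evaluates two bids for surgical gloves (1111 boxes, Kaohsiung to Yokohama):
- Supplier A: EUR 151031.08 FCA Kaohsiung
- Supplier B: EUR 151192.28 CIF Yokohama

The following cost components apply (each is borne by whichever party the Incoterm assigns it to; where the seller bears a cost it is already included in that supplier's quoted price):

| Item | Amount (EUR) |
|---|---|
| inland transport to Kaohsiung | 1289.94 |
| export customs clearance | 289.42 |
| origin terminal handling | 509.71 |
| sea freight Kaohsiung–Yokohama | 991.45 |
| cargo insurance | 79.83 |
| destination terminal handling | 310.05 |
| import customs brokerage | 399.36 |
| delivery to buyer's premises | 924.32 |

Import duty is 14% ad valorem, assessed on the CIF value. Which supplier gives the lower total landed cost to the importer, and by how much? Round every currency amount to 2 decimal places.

Supplier B is cheaper by EUR 1618.56

Supplier A (FCA):
CIF value = FCA price + origin terminal + freight + insurance = 151031.08 + 509.71 + 991.45 + 79.83 = 152612.07
Import duty = 152612.07 × 14% = 21365.69
Buyer bears (A): 509.71 + 991.45 + 79.83 + 310.05 + 399.36 + 924.32 = 3214.72
Landed cost (A) = invoice 151031.08 + 3214.72 + duty 21365.69 = 175611.49
Supplier B (CIF):
The CIF price already equals the CIF value: 151192.28
Import duty = 151192.28 × 14% = 21166.92
Buyer bears (B): 310.05 + 399.36 + 924.32 = 1633.73
Landed cost (B) = invoice 151192.28 + 1633.73 + duty 21166.92 = 173992.93
Difference = |175611.49 − 173992.93| = 1618.56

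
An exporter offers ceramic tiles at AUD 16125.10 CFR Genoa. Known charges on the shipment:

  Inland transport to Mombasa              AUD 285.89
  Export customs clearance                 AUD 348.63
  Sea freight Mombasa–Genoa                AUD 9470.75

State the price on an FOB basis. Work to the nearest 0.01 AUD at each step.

Not relevant to the conversion: inland to port, export clearance — on the seller under both CFR and FOB; already in the CFR price and stays in the FOB price.
From CFR to FOB, the seller no longer bears: freight.
FOB price = 16125.10 − 9470.75 = 6654.35

FOB price: AUD 6654.35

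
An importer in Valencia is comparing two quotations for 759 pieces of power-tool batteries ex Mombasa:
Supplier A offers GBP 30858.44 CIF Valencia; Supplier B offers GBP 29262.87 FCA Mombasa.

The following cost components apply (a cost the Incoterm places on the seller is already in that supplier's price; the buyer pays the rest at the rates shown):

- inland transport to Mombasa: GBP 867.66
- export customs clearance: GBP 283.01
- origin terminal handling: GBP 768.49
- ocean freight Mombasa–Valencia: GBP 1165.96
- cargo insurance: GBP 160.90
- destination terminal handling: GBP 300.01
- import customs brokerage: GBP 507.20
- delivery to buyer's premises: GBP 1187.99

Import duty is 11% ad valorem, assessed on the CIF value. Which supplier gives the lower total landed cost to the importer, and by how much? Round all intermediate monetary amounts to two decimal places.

Supplier A (CIF):
The CIF price already equals the CIF value: 30858.44
Import duty = 30858.44 × 11% = 3394.43
Buyer bears (A): 300.01 + 507.20 + 1187.99 = 1995.20
Landed cost (A) = invoice 30858.44 + 1995.20 + duty 3394.43 = 36248.07
Supplier B (FCA):
CIF value = FCA price + origin terminal + freight + insurance = 29262.87 + 768.49 + 1165.96 + 160.90 = 31358.22
Import duty = 31358.22 × 11% = 3449.40
Buyer bears (B): 768.49 + 1165.96 + 160.90 + 300.01 + 507.20 + 1187.99 = 4090.55
Landed cost (B) = invoice 29262.87 + 4090.55 + duty 3449.40 = 36802.82
Difference = |36248.07 − 36802.82| = 554.75

Supplier A is cheaper by GBP 554.75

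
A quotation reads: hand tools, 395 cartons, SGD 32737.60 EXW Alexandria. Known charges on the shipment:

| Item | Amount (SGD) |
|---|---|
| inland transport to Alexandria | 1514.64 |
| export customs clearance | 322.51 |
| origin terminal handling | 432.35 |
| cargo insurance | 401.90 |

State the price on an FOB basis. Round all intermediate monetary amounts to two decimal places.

FOB price: SGD 35007.10

Not relevant to the conversion: insurance — on the buyer under both terms; not part of either seller's price.
From EXW to FOB, the seller additionally bears: inland to port, export clearance, origin terminal.
FOB price = 32737.60 + 1514.64 + 322.51 + 432.35 = 35007.10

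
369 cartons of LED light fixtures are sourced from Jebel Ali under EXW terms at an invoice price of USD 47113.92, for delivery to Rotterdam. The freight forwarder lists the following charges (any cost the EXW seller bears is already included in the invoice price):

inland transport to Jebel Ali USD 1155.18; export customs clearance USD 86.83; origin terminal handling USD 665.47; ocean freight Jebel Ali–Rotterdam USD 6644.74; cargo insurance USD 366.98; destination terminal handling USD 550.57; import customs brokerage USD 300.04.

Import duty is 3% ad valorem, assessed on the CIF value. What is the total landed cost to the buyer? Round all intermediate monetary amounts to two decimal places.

EXW: the seller makes goods available at their premises; the buyer bears all onward costs.
CIF value = EXW price + inland to port + export clearance + origin terminal + freight + insurance = 47113.92 + 1155.18 + 86.83 + 665.47 + 6644.74 + 366.98 = 56033.12
Import duty = 56033.12 × 3% = 1680.99
Buyer bears: inland to port 1155.18 + export clearance 86.83 + origin terminal 665.47 + freight 6644.74 + insurance 366.98 + destination terminal 550.57 + brokerage 300.04 + duty 1680.99 = 11450.80
Landed cost = invoice 47113.92 + 11450.80 = 58564.72

Total landed cost: USD 58564.72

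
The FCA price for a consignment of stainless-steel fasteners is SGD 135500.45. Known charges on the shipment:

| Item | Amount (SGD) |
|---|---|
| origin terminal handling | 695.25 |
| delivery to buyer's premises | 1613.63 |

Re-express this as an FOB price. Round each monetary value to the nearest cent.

Not relevant to the conversion: delivery — on the buyer under both terms; not part of either seller's price.
From FCA to FOB, the seller additionally bears: origin terminal.
FOB price = 135500.45 + 695.25 = 136195.70

FOB price: SGD 136195.70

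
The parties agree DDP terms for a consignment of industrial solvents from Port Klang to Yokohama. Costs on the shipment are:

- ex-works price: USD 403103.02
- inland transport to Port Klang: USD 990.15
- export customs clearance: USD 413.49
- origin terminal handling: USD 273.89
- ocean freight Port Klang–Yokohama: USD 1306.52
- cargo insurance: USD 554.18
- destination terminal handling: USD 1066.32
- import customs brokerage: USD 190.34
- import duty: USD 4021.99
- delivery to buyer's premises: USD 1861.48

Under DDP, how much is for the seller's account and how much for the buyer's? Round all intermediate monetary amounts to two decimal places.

Seller: USD 413781.38; buyer: USD 0.00

DDP: the seller bears all costs including import duty.
Seller's account: goods 403103.02 + inland to port 990.15 + export clearance 413.49 + origin terminal 273.89 + freight 1306.52 + insurance 554.18 + destination terminal 1066.32 + brokerage 190.34 + duty 4021.99 + delivery 1861.48 = 413781.38
Buyer's account: 0.00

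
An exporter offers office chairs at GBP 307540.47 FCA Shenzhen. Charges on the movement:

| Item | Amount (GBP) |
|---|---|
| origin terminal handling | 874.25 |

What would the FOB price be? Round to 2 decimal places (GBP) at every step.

From FCA to FOB, the seller additionally bears: origin terminal.
FOB price = 307540.47 + 874.25 = 308414.72

FOB price: GBP 308414.72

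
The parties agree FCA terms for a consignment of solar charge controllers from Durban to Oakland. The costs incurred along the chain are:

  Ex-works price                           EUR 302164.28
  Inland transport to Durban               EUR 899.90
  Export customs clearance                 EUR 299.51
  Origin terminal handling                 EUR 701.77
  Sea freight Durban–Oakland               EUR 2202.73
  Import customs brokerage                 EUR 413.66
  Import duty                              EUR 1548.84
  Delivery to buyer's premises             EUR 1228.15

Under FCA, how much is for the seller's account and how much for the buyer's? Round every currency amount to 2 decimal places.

FCA: the seller delivers export-cleared goods to the carrier; the buyer bears costs from that point.
Seller's account: goods 302164.28 + inland to port 899.90 + export clearance 299.51 = 303363.69
Buyer's account: origin terminal 701.77 + freight 2202.73 + brokerage 413.66 + duty 1548.84 + delivery 1228.15 = 6095.15

Seller: EUR 303363.69; buyer: EUR 6095.15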